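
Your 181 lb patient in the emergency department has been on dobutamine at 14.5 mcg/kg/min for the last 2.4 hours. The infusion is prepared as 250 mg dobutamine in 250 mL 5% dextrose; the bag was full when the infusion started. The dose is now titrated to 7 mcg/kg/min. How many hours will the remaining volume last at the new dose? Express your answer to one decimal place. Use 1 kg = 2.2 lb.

Initial rate:
Weight = 181 lb ÷ 2.2 lb/kg = 82.27273 kg
Dose = 14.5 mcg/kg/min × 82.27273 kg = 1192.955 mcg/min
1192.955 mcg/min × 60 min/hr = 71577.27 mcg/hr
Concentration = 250 mg ÷ 250 mL = 1 mg/mL = 1000 mcg/mL
Rate = 71577.27 mcg/hr ÷ 1000 mcg/mL = 71.57727 mL/hr
Volume infused so far = 71.57727 mL/hr × 2.4 hr = 171.7855 mL
Volume remaining = 250 − 171.7855 = 78.21455 mL
New rate:
Dose = 7 mcg/kg/min × 82.27273 kg = 575.9091 mcg/min
575.9091 mcg/min × 60 min/hr = 34554.55 mcg/hr
Rate = 34554.55 mcg/hr ÷ 1000 mcg/mL = 34.55455 mL/hr
Time remaining = 78.21455 mL ÷ 34.55455 mL/hr = 2.26351 hr

2.3 hours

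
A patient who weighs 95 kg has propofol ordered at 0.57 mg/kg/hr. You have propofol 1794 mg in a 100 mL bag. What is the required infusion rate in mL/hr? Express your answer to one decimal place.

3.0 mL/hr

Dose = 0.57 mg/kg/hr × 95 kg = 54.15 mg/hr
Concentration = 1794 mg ÷ 100 mL = 17.94 mg/mL
Rate = 54.15 mg/hr ÷ 17.94 mg/mL = 3.018395 mL/hr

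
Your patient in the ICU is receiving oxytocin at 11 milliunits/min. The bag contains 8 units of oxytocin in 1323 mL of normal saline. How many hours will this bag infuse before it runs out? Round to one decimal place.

12.1 hours

11 milliunits/min × 60 min/hr = 660 milliunits/hr
Concentration = 8 units ÷ 1323 mL = 0.006046863 units/mL = 6.046863 milliunits/mL
Rate = 660 milliunits/hr ÷ 6.046863 milliunits/mL = 109.1475 mL/hr
Duration = 1323 mL ÷ 109.1475 mL/hr = 12.12121 hr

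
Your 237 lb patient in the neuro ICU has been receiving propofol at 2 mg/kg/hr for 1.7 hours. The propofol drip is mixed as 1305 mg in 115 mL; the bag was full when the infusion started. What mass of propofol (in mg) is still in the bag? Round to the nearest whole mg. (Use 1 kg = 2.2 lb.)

939 mg

Weight = 237 lb ÷ 2.2 lb/kg = 107.7273 kg
Dose = 2 mg/kg/hr × 107.7273 kg = 215.4545 mg/hr
Concentration = 1305 mg ÷ 115 mL = 11.34783 mg/mL
Rate = 215.4545 mg/hr ÷ 11.34783 mg/mL = 18.98642 mL/hr
Volume infused = 18.98642 mL/hr × 1.7 hr = 32.27691 mL
Volume remaining = 115 − 32.27691 = 82.72309 mL
Drug remaining = 82.72309 mL × 11.34783 mg/mL = 938.7273 mg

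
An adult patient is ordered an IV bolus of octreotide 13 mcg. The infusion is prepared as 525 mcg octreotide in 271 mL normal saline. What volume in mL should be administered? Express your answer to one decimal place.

6.7 mL

Concentration = 525 mcg ÷ 271 mL = 1.937269 mcg/mL
Volume = 13 mcg ÷ 1.937269 mcg/mL = 6.710476 mL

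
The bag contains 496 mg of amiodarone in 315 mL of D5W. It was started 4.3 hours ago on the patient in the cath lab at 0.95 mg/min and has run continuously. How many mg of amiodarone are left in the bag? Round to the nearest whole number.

251 mg

0.95 mg/min × 60 min/hr = 57 mg/hr
Concentration = 496 mg ÷ 315 mL = 1.574603 mg/mL
Rate = 57 mg/hr ÷ 1.574603 mg/mL = 36.1996 mL/hr
Volume infused = 36.1996 mL/hr × 4.3 hr = 155.6583 mL
Volume remaining = 315 − 155.6583 = 159.3417 mL
Drug remaining = 159.3417 mL × 1.574603 mg/mL = 250.9 mg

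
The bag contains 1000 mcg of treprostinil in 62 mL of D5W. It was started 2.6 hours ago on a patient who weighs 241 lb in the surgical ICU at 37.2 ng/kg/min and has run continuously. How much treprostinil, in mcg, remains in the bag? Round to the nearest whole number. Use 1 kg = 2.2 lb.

Weight = 241 lb ÷ 2.2 lb/kg = 109.5455 kg
Dose = 37.2 ng/kg/min × 109.5455 kg = 4075.091 ng/min
4075.091 ng/min × 60 min/hr = 244505.5 ng/hr
Concentration = 1000 mcg ÷ 62 mL = 16.12903 mcg/mL = 16129.03 ng/mL
Rate = 244505.5 ng/hr ÷ 16129.03 ng/mL = 15.15934 mL/hr
Volume infused = 15.15934 mL/hr × 2.6 hr = 39.41428 mL
Volume remaining = 62 − 39.41428 = 22.58572 mL
Drug remaining = 22.58572 mL × 16129.03 ng/mL = 364285.8 ng = 364.2858 mcg

364 mcg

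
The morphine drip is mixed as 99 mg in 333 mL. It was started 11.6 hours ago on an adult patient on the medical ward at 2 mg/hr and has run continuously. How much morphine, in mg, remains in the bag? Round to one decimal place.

Concentration = 99 mg ÷ 333 mL = 0.2972973 mg/mL
Rate = 2 mg/hr ÷ 0.2972973 mg/mL = 6.727273 mL/hr
Volume infused = 6.727273 mL/hr × 11.6 hr = 78.03636 mL
Volume remaining = 333 − 78.03636 = 254.9636 mL
Drug remaining = 254.9636 mL × 0.2972973 mg/mL = 75.8 mg

75.8 mg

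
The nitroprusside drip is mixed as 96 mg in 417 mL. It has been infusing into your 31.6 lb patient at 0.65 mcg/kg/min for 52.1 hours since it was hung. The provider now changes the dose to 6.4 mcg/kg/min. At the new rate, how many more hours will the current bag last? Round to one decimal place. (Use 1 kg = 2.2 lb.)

12.1 hours

Initial rate:
Weight = 31.6 lb ÷ 2.2 lb/kg = 14.36364 kg
Dose = 0.65 mcg/kg/min × 14.36364 kg = 9.336364 mcg/min
9.336364 mcg/min × 60 min/hr = 560.1818 mcg/hr
Concentration = 96 mg ÷ 417 mL = 0.2302158 mg/mL = 230.2158 mcg/mL
Rate = 560.1818 mcg/hr ÷ 230.2158 mcg/mL = 2.43329 mL/hr
Volume infused so far = 2.43329 mL/hr × 52.1 hr = 126.7744 mL
Volume remaining = 417 − 126.7744 = 290.2256 mL
New rate:
Dose = 6.4 mcg/kg/min × 14.36364 kg = 91.92727 mcg/min
91.92727 mcg/min × 60 min/hr = 5515.636 mcg/hr
Rate = 5515.636 mcg/hr ÷ 230.2158 mcg/mL = 23.95855 mL/hr
Time remaining = 290.2256 mL ÷ 23.95855 mL/hr = 12.11366 hr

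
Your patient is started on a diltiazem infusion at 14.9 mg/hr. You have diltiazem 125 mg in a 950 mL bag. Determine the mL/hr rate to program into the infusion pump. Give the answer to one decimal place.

Concentration = 125 mg ÷ 950 mL = 0.1315789 mg/mL
Rate = 14.9 mg/hr ÷ 0.1315789 mg/mL = 113.24 mL/hr

113.2 mL/hr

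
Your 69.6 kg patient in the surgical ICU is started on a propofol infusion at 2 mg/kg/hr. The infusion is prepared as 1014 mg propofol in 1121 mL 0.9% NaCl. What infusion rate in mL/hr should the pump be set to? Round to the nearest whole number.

154 mL/hr

Dose = 2 mg/kg/hr × 69.6 kg = 139.2 mg/hr
Concentration = 1014 mg ÷ 1121 mL = 0.9045495 mg/mL
Rate = 139.2 mg/hr ÷ 0.9045495 mg/mL = 153.8888 mL/hr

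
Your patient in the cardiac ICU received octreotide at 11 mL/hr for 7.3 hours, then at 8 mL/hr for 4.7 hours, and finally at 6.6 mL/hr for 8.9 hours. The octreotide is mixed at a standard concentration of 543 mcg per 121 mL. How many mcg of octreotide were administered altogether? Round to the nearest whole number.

793 mcg

Concentration = 543 mcg ÷ 121 mL = 4.487603 mcg/mL
Stage 1: 11 mL/hr × 7.3 hr = 80.3 mL → 80.3 mL × 4.487603 mcg/mL = 360.3545 mcg
Stage 2: 8 mL/hr × 4.7 hr = 37.6 mL → 37.6 mL × 4.487603 mcg/mL = 168.7339 mcg
Stage 3: 6.6 mL/hr × 8.9 hr = 58.74 mL → 58.74 mL × 4.487603 mcg/mL = 263.6018 mcg
Total = 360.3545 + 168.7339 + 263.6018 = 792.6902 mcg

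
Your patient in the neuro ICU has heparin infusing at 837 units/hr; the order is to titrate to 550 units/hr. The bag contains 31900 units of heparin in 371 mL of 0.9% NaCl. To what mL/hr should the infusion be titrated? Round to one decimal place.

6.4 mL/hr

Concentration = 31900 units ÷ 371 mL = 85.98383 units/mL
Rate = 550 units/hr ÷ 85.98383 units/mL = 6.396552 mL/hr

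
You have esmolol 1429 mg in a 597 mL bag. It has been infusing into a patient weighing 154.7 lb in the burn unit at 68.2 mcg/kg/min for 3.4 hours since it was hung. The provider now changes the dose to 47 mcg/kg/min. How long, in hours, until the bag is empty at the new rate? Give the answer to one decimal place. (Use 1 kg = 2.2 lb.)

2.3 hours

Initial rate:
Weight = 154.7 lb ÷ 2.2 lb/kg = 70.31818 kg
Dose = 68.2 mcg/kg/min × 70.31818 kg = 4795.7 mcg/min
4795.7 mcg/min × 60 min/hr = 287742 mcg/hr
Concentration = 1429 mg ÷ 597 mL = 2.393635 mg/mL = 2393.635 mcg/mL
Rate = 287742 mcg/hr ÷ 2393.635 mcg/mL = 120.2113 mL/hr
Volume infused so far = 120.2113 mL/hr × 3.4 hr = 408.7185 mL
Volume remaining = 597 − 408.7185 = 188.2815 mL
New rate:
Dose = 47 mcg/kg/min × 70.31818 kg = 3304.955 mcg/min
3304.955 mcg/min × 60 min/hr = 198297.3 mcg/hr
Rate = 198297.3 mcg/hr ÷ 2393.635 mcg/mL = 82.84358 mL/hr
Time remaining = 188.2815 mL ÷ 82.84358 mL/hr = 2.272735 hr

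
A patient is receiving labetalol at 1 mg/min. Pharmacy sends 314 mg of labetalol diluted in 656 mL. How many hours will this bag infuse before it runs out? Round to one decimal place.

1 mg/min × 60 min/hr = 60 mg/hr
Concentration = 314 mg ÷ 656 mL = 0.4786585 mg/mL
Rate = 60 mg/hr ÷ 0.4786585 mg/mL = 125.3503 mL/hr
Duration = 656 mL ÷ 125.3503 mL/hr = 5.233333 hr

5.2 hours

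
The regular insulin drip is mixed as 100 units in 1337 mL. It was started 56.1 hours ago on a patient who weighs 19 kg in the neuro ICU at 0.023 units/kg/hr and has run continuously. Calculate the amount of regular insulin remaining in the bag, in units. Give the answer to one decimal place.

Dose = 0.023 units/kg/hr × 19 kg = 0.437 units/hr
Concentration = 100 units ÷ 1337 mL = 0.07479432 units/mL
Rate = 0.437 units/hr ÷ 0.07479432 units/mL = 5.84269 mL/hr
Volume infused = 5.84269 mL/hr × 56.1 hr = 327.7749 mL
Volume remaining = 1337 − 327.7749 = 1009.225 mL
Drug remaining = 1009.225 mL × 0.07479432 units/mL = 75.4843 units

75.5 units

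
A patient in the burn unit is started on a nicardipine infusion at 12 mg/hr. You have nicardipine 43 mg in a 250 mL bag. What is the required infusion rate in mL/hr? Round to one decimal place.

Concentration = 43 mg ÷ 250 mL = 0.172 mg/mL
Rate = 12 mg/hr ÷ 0.172 mg/mL = 69.76744 mL/hr

69.8 mL/hr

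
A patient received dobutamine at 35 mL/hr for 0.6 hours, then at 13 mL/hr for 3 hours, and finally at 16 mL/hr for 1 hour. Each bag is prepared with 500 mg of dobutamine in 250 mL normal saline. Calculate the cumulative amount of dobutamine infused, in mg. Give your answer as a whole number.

Concentration = 500 mg ÷ 250 mL = 2 mg/mL
Stage 1: 35 mL/hr × 0.6 hr = 21 mL → 21 mL × 2 mg/mL = 42 mg
Stage 2: 13 mL/hr × 3 hr = 39 mL → 39 mL × 2 mg/mL = 78 mg
Stage 3: 16 mL/hr × 1 hr = 16 mL → 16 mL × 2 mg/mL = 32 mg
Total = 42 + 78 + 32 = 152 mg

152 mg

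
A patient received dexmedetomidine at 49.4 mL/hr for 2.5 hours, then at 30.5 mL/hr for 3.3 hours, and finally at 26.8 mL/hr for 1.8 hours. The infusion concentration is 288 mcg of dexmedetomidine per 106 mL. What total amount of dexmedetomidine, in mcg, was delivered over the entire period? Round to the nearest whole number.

740 mcg

Concentration = 288 mcg ÷ 106 mL = 2.716981 mcg/mL
Stage 1: 49.4 mL/hr × 2.5 hr = 123.5 mL → 123.5 mL × 2.716981 mcg/mL = 335.5472 mcg
Stage 2: 30.5 mL/hr × 3.3 hr = 100.65 mL → 100.65 mL × 2.716981 mcg/mL = 273.4642 mcg
Stage 3: 26.8 mL/hr × 1.8 hr = 48.24 mL → 48.24 mL × 2.716981 mcg/mL = 131.0672 mcg
Total = 335.5472 + 273.4642 + 131.0672 = 740.0785 mcg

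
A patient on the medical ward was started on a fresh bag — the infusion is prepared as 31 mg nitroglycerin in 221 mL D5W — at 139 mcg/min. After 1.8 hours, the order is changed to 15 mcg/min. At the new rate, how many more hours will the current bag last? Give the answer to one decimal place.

17.8 hours

Initial rate:
139 mcg/min × 60 min/hr = 8340 mcg/hr
Concentration = 31 mg ÷ 221 mL = 0.1402715 mg/mL = 140.2715 mcg/mL
Rate = 8340 mcg/hr ÷ 140.2715 mcg/mL = 59.45613 mL/hr
Volume infused so far = 59.45613 mL/hr × 1.8 hr = 107.021 mL
Volume remaining = 221 − 107.021 = 113.979 mL
New rate:
15 mcg/min × 60 min/hr = 900 mcg/hr
Rate = 900 mcg/hr ÷ 140.2715 mcg/mL = 6.416129 mL/hr
Time remaining = 113.979 mL ÷ 6.416129 mL/hr = 17.76444 hr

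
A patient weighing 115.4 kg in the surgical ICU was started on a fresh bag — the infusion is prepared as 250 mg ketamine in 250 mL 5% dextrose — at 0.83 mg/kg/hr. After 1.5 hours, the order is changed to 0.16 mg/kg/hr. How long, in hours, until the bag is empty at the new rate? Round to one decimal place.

5.8 hours

Initial rate:
Dose = 0.83 mg/kg/hr × 115.4 kg = 95.782 mg/hr
Concentration = 250 mg ÷ 250 mL = 1 mg/mL
Rate = 95.782 mg/hr ÷ 1 mg/mL = 95.782 mL/hr
Volume infused so far = 95.782 mL/hr × 1.5 hr = 143.673 mL
Volume remaining = 250 − 143.673 = 106.327 mL
New rate:
Dose = 0.16 mg/kg/hr × 115.4 kg = 18.464 mg/hr
Rate = 18.464 mg/hr ÷ 1 mg/mL = 18.464 mL/hr
Time remaining = 106.327 mL ÷ 18.464 mL/hr = 5.758611 hr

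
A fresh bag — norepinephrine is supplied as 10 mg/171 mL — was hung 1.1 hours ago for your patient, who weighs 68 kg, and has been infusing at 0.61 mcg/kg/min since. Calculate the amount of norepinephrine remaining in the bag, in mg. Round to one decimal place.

7.3 mg

Dose = 0.61 mcg/kg/min × 68 kg = 41.48 mcg/min
41.48 mcg/min × 60 min/hr = 2488.8 mcg/hr
Concentration = 10 mg ÷ 171 mL = 0.05847953 mg/mL = 58.47953 mcg/mL
Rate = 2488.8 mcg/hr ÷ 58.47953 mcg/mL = 42.55848 mL/hr
Volume infused = 42.55848 mL/hr × 1.1 hr = 46.81433 mL
Volume remaining = 171 − 46.81433 = 124.1857 mL
Drug remaining = 124.1857 mL × 58.47953 mcg/mL = 7262.32 mcg = 7.26232 mg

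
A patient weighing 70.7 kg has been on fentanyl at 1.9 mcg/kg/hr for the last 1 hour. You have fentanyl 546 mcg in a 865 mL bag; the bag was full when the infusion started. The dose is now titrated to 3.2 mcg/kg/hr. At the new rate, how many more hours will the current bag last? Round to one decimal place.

Initial rate:
Dose = 1.9 mcg/kg/hr × 70.7 kg = 134.33 mcg/hr
Concentration = 546 mcg ÷ 865 mL = 0.6312139 mcg/mL
Rate = 134.33 mcg/hr ÷ 0.6312139 mcg/mL = 212.8122 mL/hr
Volume infused so far = 212.8122 mL/hr × 1 hr = 212.8122 mL
Volume remaining = 865 − 212.8122 = 652.1878 mL
New rate:
Dose = 3.2 mcg/kg/hr × 70.7 kg = 226.24 mcg/hr
Rate = 226.24 mcg/hr ÷ 0.6312139 mcg/mL = 358.4205 mL/hr
Time remaining = 652.1878 mL ÷ 358.4205 mL/hr = 1.819616 hr

1.8 hours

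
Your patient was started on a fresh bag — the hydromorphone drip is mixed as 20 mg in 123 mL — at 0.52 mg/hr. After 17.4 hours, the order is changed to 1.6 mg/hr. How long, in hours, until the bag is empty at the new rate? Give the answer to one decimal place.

Initial rate:
Concentration = 20 mg ÷ 123 mL = 0.1626016 mg/mL
Rate = 0.52 mg/hr ÷ 0.1626016 mg/mL = 3.198 mL/hr
Volume infused so far = 3.198 mL/hr × 17.4 hr = 55.6452 mL
Volume remaining = 123 − 55.6452 = 67.3548 mL
New rate:
Rate = 1.6 mg/hr ÷ 0.1626016 mg/mL = 9.84 mL/hr
Time remaining = 67.3548 mL ÷ 9.84 mL/hr = 6.845 hr

6.8 hours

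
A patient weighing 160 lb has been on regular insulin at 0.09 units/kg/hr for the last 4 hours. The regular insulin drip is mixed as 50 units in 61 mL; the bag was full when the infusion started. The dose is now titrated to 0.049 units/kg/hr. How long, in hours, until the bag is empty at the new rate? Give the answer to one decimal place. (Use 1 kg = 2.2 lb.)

6.7 hours

Initial rate:
Weight = 160 lb ÷ 2.2 lb/kg = 72.72727 kg
Dose = 0.09 units/kg/hr × 72.72727 kg = 6.545455 units/hr
Concentration = 50 units ÷ 61 mL = 0.8196721 units/mL
Rate = 6.545455 units/hr ÷ 0.8196721 units/mL = 7.985455 mL/hr
Volume infused so far = 7.985455 mL/hr × 4 hr = 31.94182 mL
Volume remaining = 61 − 31.94182 = 29.05818 mL
New rate:
Dose = 0.049 units/kg/hr × 72.72727 kg = 3.563636 units/hr
Rate = 3.563636 units/hr ÷ 0.8196721 units/mL = 4.347636 mL/hr
Time remaining = 29.05818 mL ÷ 4.347636 mL/hr = 6.683673 hr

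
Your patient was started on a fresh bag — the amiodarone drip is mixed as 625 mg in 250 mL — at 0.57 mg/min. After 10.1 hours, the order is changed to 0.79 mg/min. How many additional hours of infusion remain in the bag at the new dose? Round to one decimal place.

Initial rate:
0.57 mg/min × 60 min/hr = 34.2 mg/hr
Concentration = 625 mg ÷ 250 mL = 2.5 mg/mL
Rate = 34.2 mg/hr ÷ 2.5 mg/mL = 13.68 mL/hr
Volume infused so far = 13.68 mL/hr × 10.1 hr = 138.168 mL
Volume remaining = 250 − 138.168 = 111.832 mL
New rate:
0.79 mg/min × 60 min/hr = 47.4 mg/hr
Rate = 47.4 mg/hr ÷ 2.5 mg/mL = 18.96 mL/hr
Time remaining = 111.832 mL ÷ 18.96 mL/hr = 5.898312 hr

5.9 hours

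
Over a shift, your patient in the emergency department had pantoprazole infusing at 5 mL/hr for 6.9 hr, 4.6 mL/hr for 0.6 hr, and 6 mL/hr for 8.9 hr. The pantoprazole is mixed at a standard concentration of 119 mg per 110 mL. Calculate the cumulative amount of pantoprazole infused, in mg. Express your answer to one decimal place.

98.1 mg

Concentration = 119 mg ÷ 110 mL = 1.081818 mg/mL
Stage 1: 5 mL/hr × 6.9 hr = 34.5 mL → 34.5 mL × 1.081818 mg/mL = 37.32273 mg
Stage 2: 4.6 mL/hr × 0.6 hr = 2.76 mL → 2.76 mL × 1.081818 mg/mL = 2.985818 mg
Stage 3: 6 mL/hr × 8.9 hr = 53.4 mL → 53.4 mL × 1.081818 mg/mL = 57.76909 mg
Total = 37.32273 + 2.985818 + 57.76909 = 98.07764 mg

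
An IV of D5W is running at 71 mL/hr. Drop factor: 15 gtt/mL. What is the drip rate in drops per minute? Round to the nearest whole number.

71 mL/hr ÷ 60 min/hr = 1.183333 mL/min
1.183333 mL/min × 15 gtt/mL = 17.75 gtt/min

18 gtt/min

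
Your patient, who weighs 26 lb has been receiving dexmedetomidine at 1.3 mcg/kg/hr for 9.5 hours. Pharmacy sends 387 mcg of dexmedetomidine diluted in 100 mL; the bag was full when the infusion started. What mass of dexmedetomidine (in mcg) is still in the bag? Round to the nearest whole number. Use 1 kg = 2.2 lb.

241 mcg

Weight = 26 lb ÷ 2.2 lb/kg = 11.81818 kg
Dose = 1.3 mcg/kg/hr × 11.81818 kg = 15.36364 mcg/hr
Concentration = 387 mcg ÷ 100 mL = 3.87 mcg/mL
Rate = 15.36364 mcg/hr ÷ 3.87 mcg/mL = 3.969932 mL/hr
Volume infused = 3.969932 mL/hr × 9.5 hr = 37.71435 mL
Volume remaining = 100 − 37.71435 = 62.28565 mL
Drug remaining = 62.28565 mL × 3.87 mcg/mL = 241.0455 mcg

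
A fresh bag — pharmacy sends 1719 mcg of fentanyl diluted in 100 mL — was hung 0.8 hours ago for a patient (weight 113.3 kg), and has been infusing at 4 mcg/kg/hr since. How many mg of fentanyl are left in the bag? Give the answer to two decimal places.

1.36 mg

Dose = 4 mcg/kg/hr × 113.3 kg = 453.2 mcg/hr
Concentration = 1719 mcg ÷ 100 mL = 17.19 mcg/mL
Rate = 453.2 mcg/hr ÷ 17.19 mcg/mL = 26.36417 mL/hr
Volume infused = 26.36417 mL/hr × 0.8 hr = 21.09133 mL
Volume remaining = 100 − 21.09133 = 78.90867 mL
Drug remaining = 78.90867 mL × 17.19 mcg/mL = 1356.44 mcg = 1.35644 mg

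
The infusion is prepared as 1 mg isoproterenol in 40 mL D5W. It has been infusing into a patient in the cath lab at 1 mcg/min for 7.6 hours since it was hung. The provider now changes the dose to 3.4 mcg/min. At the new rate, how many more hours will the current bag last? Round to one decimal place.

2.7 hours

Initial rate:
1 mcg/min × 60 min/hr = 60 mcg/hr
Concentration = 1 mg ÷ 40 mL = 0.025 mg/mL = 25 mcg/mL
Rate = 60 mcg/hr ÷ 25 mcg/mL = 2.4 mL/hr
Volume infused so far = 2.4 mL/hr × 7.6 hr = 18.24 mL
Volume remaining = 40 − 18.24 = 21.76 mL
New rate:
3.4 mcg/min × 60 min/hr = 204 mcg/hr
Rate = 204 mcg/hr ÷ 25 mcg/mL = 8.16 mL/hr
Time remaining = 21.76 mL ÷ 8.16 mL/hr = 2.666667 hr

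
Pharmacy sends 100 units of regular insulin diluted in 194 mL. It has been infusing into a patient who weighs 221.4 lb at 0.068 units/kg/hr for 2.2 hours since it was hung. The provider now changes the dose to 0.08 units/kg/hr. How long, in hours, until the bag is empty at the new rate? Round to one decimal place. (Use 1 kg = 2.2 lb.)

Initial rate:
Weight = 221.4 lb ÷ 2.2 lb/kg = 100.6364 kg
Dose = 0.068 units/kg/hr × 100.6364 kg = 6.843273 units/hr
Concentration = 100 units ÷ 194 mL = 0.5154639 units/mL
Rate = 6.843273 units/hr ÷ 0.5154639 units/mL = 13.27595 mL/hr
Volume infused so far = 13.27595 mL/hr × 2.2 hr = 29.20709 mL
Volume remaining = 194 − 29.20709 = 164.7929 mL
New rate:
Dose = 0.08 units/kg/hr × 100.6364 kg = 8.050909 units/hr
Rate = 8.050909 units/hr ÷ 0.5154639 units/mL = 15.61876 mL/hr
Time remaining = 164.7929 mL ÷ 15.61876 mL/hr = 10.55096 hr

10.6 hours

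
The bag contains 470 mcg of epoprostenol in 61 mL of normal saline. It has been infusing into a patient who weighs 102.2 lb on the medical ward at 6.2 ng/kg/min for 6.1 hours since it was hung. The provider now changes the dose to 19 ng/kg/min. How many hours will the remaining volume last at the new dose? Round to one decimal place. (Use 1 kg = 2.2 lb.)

6.9 hours

Initial rate:
Weight = 102.2 lb ÷ 2.2 lb/kg = 46.45455 kg
Dose = 6.2 ng/kg/min × 46.45455 kg = 288.0182 ng/min
288.0182 ng/min × 60 min/hr = 17281.09 ng/hr
Concentration = 470 mcg ÷ 61 mL = 7.704918 mcg/mL = 7704.918 ng/mL
Rate = 17281.09 ng/hr ÷ 7704.918 ng/mL = 2.242865 mL/hr
Volume infused so far = 2.242865 mL/hr × 6.1 hr = 13.68148 mL
Volume remaining = 61 − 13.68148 = 47.31852 mL
New rate:
Dose = 19 ng/kg/min × 46.45455 kg = 882.6364 ng/min
882.6364 ng/min × 60 min/hr = 52958.18 ng/hr
Rate = 52958.18 ng/hr ÷ 7704.918 ng/mL = 6.873296 mL/hr
Time remaining = 47.31852 mL ÷ 6.873296 mL/hr = 6.884401 hr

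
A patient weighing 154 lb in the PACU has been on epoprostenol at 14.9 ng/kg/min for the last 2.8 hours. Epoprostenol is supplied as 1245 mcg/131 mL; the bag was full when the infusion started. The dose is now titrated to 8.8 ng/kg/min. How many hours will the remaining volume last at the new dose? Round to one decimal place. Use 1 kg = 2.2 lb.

28.9 hours

Initial rate:
Weight = 154 lb ÷ 2.2 lb/kg = 70 kg
Dose = 14.9 ng/kg/min × 70 kg = 1043 ng/min
1043 ng/min × 60 min/hr = 62580 ng/hr
Concentration = 1245 mcg ÷ 131 mL = 9.503817 mcg/mL = 9503.817 ng/mL
Rate = 62580 ng/hr ÷ 9503.817 ng/mL = 6.584723 mL/hr
Volume infused so far = 6.584723 mL/hr × 2.8 hr = 18.43722 mL
Volume remaining = 131 − 18.43722 = 112.5628 mL
New rate:
Dose = 8.8 ng/kg/min × 70 kg = 616 ng/min
616 ng/min × 60 min/hr = 36960 ng/hr
Rate = 36960 ng/hr ÷ 9503.817 ng/mL = 3.888964 mL/hr
Time remaining = 112.5628 mL ÷ 3.888964 mL/hr = 28.94416 hr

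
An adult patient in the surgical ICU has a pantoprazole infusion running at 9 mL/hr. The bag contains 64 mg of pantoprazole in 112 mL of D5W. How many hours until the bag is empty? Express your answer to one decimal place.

Duration = 112 mL ÷ 9 mL/hr = 12.44444 hr

12.4 hours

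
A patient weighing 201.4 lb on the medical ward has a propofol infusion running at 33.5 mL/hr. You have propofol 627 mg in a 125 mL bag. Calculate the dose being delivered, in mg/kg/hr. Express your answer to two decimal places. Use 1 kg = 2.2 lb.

1.84 mg/kg/hr

Weight = 201.4 lb ÷ 2.2 lb/kg = 91.54545 kg
Concentration = 627 mg ÷ 125 mL = 5.016 mg/mL
Drug rate = 33.5 mL/hr × 5.016 mg/mL = 168.036 mg/hr
168.036 mg/hr ÷ 91.54545 kg = 1.835547 mg/kg/hr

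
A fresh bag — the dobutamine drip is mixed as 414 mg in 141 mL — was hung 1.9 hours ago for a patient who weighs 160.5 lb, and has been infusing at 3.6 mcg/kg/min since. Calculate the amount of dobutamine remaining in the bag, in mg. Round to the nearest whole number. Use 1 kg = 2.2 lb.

384 mg

Weight = 160.5 lb ÷ 2.2 lb/kg = 72.95455 kg
Dose = 3.6 mcg/kg/min × 72.95455 kg = 262.6364 mcg/min
262.6364 mcg/min × 60 min/hr = 15758.18 mcg/hr
Concentration = 414 mg ÷ 141 mL = 2.93617 mg/mL = 2936.17 mcg/mL
Rate = 15758.18 mcg/hr ÷ 2936.17 mcg/mL = 5.366917 mL/hr
Volume infused = 5.366917 mL/hr × 1.9 hr = 10.19714 mL
Volume remaining = 141 − 10.19714 = 130.8029 mL
Drug remaining = 130.8029 mL × 2936.17 mcg/mL = 384059.5 mcg = 384.0595 mg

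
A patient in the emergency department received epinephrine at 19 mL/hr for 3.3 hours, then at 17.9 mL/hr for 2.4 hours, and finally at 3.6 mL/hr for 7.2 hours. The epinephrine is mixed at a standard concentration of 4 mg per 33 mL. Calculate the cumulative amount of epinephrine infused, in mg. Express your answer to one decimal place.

Concentration = 4 mg ÷ 33 mL = 0.1212121 mg/mL
Stage 1: 19 mL/hr × 3.3 hr = 62.7 mL → 62.7 mL × 0.1212121 mg/mL = 7.6 mg
Stage 2: 17.9 mL/hr × 2.4 hr = 42.96 mL → 42.96 mL × 0.1212121 mg/mL = 5.207273 mg
Stage 3: 3.6 mL/hr × 7.2 hr = 25.92 mL → 25.92 mL × 0.1212121 mg/mL = 3.141818 mg
Total = 7.6 + 5.207273 + 3.141818 = 15.94909 mg

15.9 mg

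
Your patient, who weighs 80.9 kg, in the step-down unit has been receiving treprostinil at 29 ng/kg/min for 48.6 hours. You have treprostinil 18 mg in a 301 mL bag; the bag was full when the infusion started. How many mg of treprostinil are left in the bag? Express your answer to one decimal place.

Dose = 29 ng/kg/min × 80.9 kg = 2346.1 ng/min
2346.1 ng/min × 60 min/hr = 140766 ng/hr
Concentration = 18 mg ÷ 301 mL = 0.05980066 mg/mL = 59800.66 ng/mL
Rate = 140766 ng/hr ÷ 59800.66 ng/mL = 2.35392 mL/hr
Volume infused = 2.35392 mL/hr × 48.6 hr = 114.4005 mL
Volume remaining = 301 − 114.4005 = 186.5995 mL
Drug remaining = 186.5995 mL × 59800.66 ng/mL = 11158772 ng = 11.15877 mg

11.2 mg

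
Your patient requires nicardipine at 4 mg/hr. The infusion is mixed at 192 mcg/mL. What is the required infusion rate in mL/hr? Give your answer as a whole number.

21 mL/hr

Concentration = 192 mcg/mL = 0.192 mg/mL
Rate = 4 mg/hr ÷ 0.192 mg/mL = 20.83333 mL/hr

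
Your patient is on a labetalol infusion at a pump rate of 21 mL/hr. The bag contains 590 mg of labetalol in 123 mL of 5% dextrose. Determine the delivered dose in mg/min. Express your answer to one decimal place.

Concentration = 590 mg ÷ 123 mL = 4.796748 mg/mL
Drug rate = 21 mL/hr × 4.796748 mg/mL = 100.7317 mg/hr
100.7317 mg/hr ÷ 60 min/hr = 1.678862 mg/min

1.7 mg/min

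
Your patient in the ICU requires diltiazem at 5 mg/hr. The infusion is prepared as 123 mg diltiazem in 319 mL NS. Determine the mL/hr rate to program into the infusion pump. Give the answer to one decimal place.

13.0 mL/hr

Concentration = 123 mg ÷ 319 mL = 0.3855799 mg/mL
Rate = 5 mg/hr ÷ 0.3855799 mg/mL = 12.96748 mL/hr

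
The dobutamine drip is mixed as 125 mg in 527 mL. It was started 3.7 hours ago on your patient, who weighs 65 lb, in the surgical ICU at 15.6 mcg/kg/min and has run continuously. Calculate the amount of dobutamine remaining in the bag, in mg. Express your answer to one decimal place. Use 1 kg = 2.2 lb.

Weight = 65 lb ÷ 2.2 lb/kg = 29.54545 kg
Dose = 15.6 mcg/kg/min × 29.54545 kg = 460.9091 mcg/min
460.9091 mcg/min × 60 min/hr = 27654.55 mcg/hr
Concentration = 125 mg ÷ 527 mL = 0.2371917 mg/mL = 237.1917 mcg/mL
Rate = 27654.55 mcg/hr ÷ 237.1917 mcg/mL = 116.5916 mL/hr
Volume infused = 116.5916 mL/hr × 3.7 hr = 431.3888 mL
Volume remaining = 527 − 431.3888 = 95.61121 mL
Drug remaining = 95.61121 mL × 237.1917 mcg/mL = 22678.18 mcg = 22.67818 mg

22.7 mg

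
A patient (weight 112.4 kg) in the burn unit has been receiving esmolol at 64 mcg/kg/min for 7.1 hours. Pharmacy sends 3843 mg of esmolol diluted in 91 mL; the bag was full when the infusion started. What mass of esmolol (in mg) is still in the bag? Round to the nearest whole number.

Dose = 64 mcg/kg/min × 112.4 kg = 7193.6 mcg/min
7193.6 mcg/min × 60 min/hr = 431616 mcg/hr
Concentration = 3843 mg ÷ 91 mL = 42.23077 mg/mL = 42230.77 mcg/mL
Rate = 431616 mcg/hr ÷ 42230.77 mcg/mL = 10.22042 mL/hr
Volume infused = 10.22042 mL/hr × 7.1 hr = 72.56495 mL
Volume remaining = 91 − 72.56495 = 18.43505 mL
Drug remaining = 18.43505 mL × 42230.77 mcg/mL = 778526.4 mcg = 778.5264 mg

779 mg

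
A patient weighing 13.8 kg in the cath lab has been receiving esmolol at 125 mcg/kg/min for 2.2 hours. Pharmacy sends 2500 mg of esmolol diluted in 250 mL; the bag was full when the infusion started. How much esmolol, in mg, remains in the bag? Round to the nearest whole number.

2272 mg

Dose = 125 mcg/kg/min × 13.8 kg = 1725 mcg/min
1725 mcg/min × 60 min/hr = 103500 mcg/hr
Concentration = 2500 mg ÷ 250 mL = 10 mg/mL = 10000 mcg/mL
Rate = 103500 mcg/hr ÷ 10000 mcg/mL = 10.35 mL/hr
Volume infused = 10.35 mL/hr × 2.2 hr = 22.77 mL
Volume remaining = 250 − 22.77 = 227.23 mL
Drug remaining = 227.23 mL × 10000 mcg/mL = 2272300 mcg = 2272.3 mg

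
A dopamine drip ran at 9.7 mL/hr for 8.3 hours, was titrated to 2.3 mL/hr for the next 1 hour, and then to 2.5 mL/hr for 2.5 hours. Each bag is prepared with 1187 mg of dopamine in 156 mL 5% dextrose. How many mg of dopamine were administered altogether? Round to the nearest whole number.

Concentration = 1187 mg ÷ 156 mL = 7.608974 mg/mL
Stage 1: 9.7 mL/hr × 8.3 hr = 80.51 mL → 80.51 mL × 7.608974 mg/mL = 612.5985 mg
Stage 2: 2.3 mL/hr × 1 hr = 2.3 mL → 2.3 mL × 7.608974 mg/mL = 17.50064 mg
Stage 3: 2.5 mL/hr × 2.5 hr = 6.25 mL → 6.25 mL × 7.608974 mg/mL = 47.55609 mg
Total = 612.5985 + 17.50064 + 47.55609 = 677.6553 mg

678 mg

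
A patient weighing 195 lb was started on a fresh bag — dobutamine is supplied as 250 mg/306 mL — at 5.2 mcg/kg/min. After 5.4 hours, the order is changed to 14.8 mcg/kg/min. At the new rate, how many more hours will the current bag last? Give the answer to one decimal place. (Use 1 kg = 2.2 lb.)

1.3 hours

Initial rate:
Weight = 195 lb ÷ 2.2 lb/kg = 88.63636 kg
Dose = 5.2 mcg/kg/min × 88.63636 kg = 460.9091 mcg/min
460.9091 mcg/min × 60 min/hr = 27654.55 mcg/hr
Concentration = 250 mg ÷ 306 mL = 0.8169935 mg/mL = 816.9935 mcg/mL
Rate = 27654.55 mcg/hr ÷ 816.9935 mcg/mL = 33.84916 mL/hr
Volume infused so far = 33.84916 mL/hr × 5.4 hr = 182.7855 mL
Volume remaining = 306 − 182.7855 = 123.2145 mL
New rate:
Dose = 14.8 mcg/kg/min × 88.63636 kg = 1311.818 mcg/min
1311.818 mcg/min × 60 min/hr = 78709.09 mcg/hr
Rate = 78709.09 mcg/hr ÷ 816.9935 mcg/mL = 96.33993 mL/hr
Time remaining = 123.2145 mL ÷ 96.33993 mL/hr = 1.278956 hr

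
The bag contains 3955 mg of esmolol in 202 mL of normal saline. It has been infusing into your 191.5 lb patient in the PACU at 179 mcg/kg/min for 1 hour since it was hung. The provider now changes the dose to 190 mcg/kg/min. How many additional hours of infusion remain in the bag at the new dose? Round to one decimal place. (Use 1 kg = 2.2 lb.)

3.0 hours

Initial rate:
Weight = 191.5 lb ÷ 2.2 lb/kg = 87.04545 kg
Dose = 179 mcg/kg/min × 87.04545 kg = 15581.14 mcg/min
15581.14 mcg/min × 60 min/hr = 934868.2 mcg/hr
Concentration = 3955 mg ÷ 202 mL = 19.57921 mg/mL = 19579.21 mcg/mL
Rate = 934868.2 mcg/hr ÷ 19579.21 mcg/mL = 47.74801 mL/hr
Volume infused so far = 47.74801 mL/hr × 1 hr = 47.74801 mL
Volume remaining = 202 − 47.74801 = 154.252 mL
New rate:
Dose = 190 mcg/kg/min × 87.04545 kg = 16538.64 mcg/min
16538.64 mcg/min × 60 min/hr = 992318.2 mcg/hr
Rate = 992318.2 mcg/hr ÷ 19579.21 mcg/mL = 50.68224 mL/hr
Time remaining = 154.252 mL ÷ 50.68224 mL/hr = 3.043512 hr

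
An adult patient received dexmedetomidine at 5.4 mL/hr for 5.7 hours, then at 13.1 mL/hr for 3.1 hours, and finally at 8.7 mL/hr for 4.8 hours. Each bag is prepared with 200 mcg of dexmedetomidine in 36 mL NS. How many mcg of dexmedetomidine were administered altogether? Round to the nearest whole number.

Concentration = 200 mcg ÷ 36 mL = 5.555556 mcg/mL
Stage 1: 5.4 mL/hr × 5.7 hr = 30.78 mL → 30.78 mL × 5.555556 mcg/mL = 171 mcg
Stage 2: 13.1 mL/hr × 3.1 hr = 40.61 mL → 40.61 mL × 5.555556 mcg/mL = 225.6111 mcg
Stage 3: 8.7 mL/hr × 4.8 hr = 41.76 mL → 41.76 mL × 5.555556 mcg/mL = 232 mcg
Total = 171 + 225.6111 + 232 = 628.6111 mcg

629 mcg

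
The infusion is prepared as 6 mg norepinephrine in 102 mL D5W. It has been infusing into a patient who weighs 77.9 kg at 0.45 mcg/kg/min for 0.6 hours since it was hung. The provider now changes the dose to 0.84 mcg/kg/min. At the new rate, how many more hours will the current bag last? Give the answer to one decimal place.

Initial rate:
Dose = 0.45 mcg/kg/min × 77.9 kg = 35.055 mcg/min
35.055 mcg/min × 60 min/hr = 2103.3 mcg/hr
Concentration = 6 mg ÷ 102 mL = 0.05882353 mg/mL = 58.82353 mcg/mL
Rate = 2103.3 mcg/hr ÷ 58.82353 mcg/mL = 35.7561 mL/hr
Volume infused so far = 35.7561 mL/hr × 0.6 hr = 21.45366 mL
Volume remaining = 102 − 21.45366 = 80.54634 mL
New rate:
Dose = 0.84 mcg/kg/min × 77.9 kg = 65.436 mcg/min
65.436 mcg/min × 60 min/hr = 3926.16 mcg/hr
Rate = 3926.16 mcg/hr ÷ 58.82353 mcg/mL = 66.74472 mL/hr
Time remaining = 80.54634 mL ÷ 66.74472 mL/hr = 1.206782 hr

1.2 hours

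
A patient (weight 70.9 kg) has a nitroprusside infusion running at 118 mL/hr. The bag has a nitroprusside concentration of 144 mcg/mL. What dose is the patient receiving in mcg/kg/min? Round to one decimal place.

Drug rate = 118 mL/hr × 144 mcg/mL = 16992 mcg/hr
16992 mcg/hr ÷ 60 min/hr = 283.2 mcg/min
283.2 mcg/min ÷ 70.9 kg = 3.994358 mcg/kg/min

4.0 mcg/kg/min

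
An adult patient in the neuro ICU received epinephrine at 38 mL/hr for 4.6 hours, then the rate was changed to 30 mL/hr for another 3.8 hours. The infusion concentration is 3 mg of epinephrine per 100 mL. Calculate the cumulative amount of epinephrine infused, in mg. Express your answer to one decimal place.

8.7 mg

Concentration = 3 mg ÷ 100 mL = 0.03 mg/mL
Stage 1: 38 mL/hr × 4.6 hr = 174.8 mL → 174.8 mL × 0.03 mg/mL = 5.244 mg
Stage 2: 30 mL/hr × 3.8 hr = 114 mL → 114 mL × 0.03 mg/mL = 3.42 mg
Total = 5.244 + 3.42 = 8.664 mg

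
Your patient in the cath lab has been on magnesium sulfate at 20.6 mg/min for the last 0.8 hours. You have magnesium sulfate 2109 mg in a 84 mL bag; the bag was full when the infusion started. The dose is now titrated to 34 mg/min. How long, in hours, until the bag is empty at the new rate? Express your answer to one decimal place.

0.5 hours

Initial rate:
20.6 mg/min × 60 min/hr = 1236 mg/hr
Concentration = 2109 mg ÷ 84 mL = 25.10714 mg/mL
Rate = 1236 mg/hr ÷ 25.10714 mg/mL = 49.22902 mL/hr
Volume infused so far = 49.22902 mL/hr × 0.8 hr = 39.38321 mL
Volume remaining = 84 − 39.38321 = 44.61679 mL
New rate:
34 mg/min × 60 min/hr = 2040 mg/hr
Rate = 2040 mg/hr ÷ 25.10714 mg/mL = 81.25178 mL/hr
Time remaining = 44.61679 mL ÷ 81.25178 mL/hr = 0.5491176 hr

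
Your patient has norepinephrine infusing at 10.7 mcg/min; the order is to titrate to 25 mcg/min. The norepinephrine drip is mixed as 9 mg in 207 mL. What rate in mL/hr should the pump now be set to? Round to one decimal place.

34.5 mL/hr

25 mcg/min × 60 min/hr = 1500 mcg/hr
Concentration = 9 mg ÷ 207 mL = 0.04347826 mg/mL = 43.47826 mcg/mL
Rate = 1500 mcg/hr ÷ 43.47826 mcg/mL = 34.5 mL/hr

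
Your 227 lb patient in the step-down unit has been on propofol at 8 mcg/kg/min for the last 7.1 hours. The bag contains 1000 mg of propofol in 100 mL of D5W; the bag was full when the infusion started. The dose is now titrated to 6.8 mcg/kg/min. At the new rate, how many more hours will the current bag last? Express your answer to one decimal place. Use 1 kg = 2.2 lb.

15.4 hours

Initial rate:
Weight = 227 lb ÷ 2.2 lb/kg = 103.1818 kg
Dose = 8 mcg/kg/min × 103.1818 kg = 825.4545 mcg/min
825.4545 mcg/min × 60 min/hr = 49527.27 mcg/hr
Concentration = 1000 mg ÷ 100 mL = 10 mg/mL = 10000 mcg/mL
Rate = 49527.27 mcg/hr ÷ 10000 mcg/mL = 4.952727 mL/hr
Volume infused so far = 4.952727 mL/hr × 7.1 hr = 35.16436 mL
Volume remaining = 100 − 35.16436 = 64.83564 mL
New rate:
Dose = 6.8 mcg/kg/min × 103.1818 kg = 701.6364 mcg/min
701.6364 mcg/min × 60 min/hr = 42098.18 mcg/hr
Rate = 42098.18 mcg/hr ÷ 10000 mcg/mL = 4.209818 mL/hr
Time remaining = 64.83564 mL ÷ 4.209818 mL/hr = 15.40105 hr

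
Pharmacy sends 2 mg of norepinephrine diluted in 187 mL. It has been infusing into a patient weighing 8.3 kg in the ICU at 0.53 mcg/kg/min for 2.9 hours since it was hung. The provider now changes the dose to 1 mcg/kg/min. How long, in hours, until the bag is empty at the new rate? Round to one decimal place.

2.5 hours

Initial rate:
Dose = 0.53 mcg/kg/min × 8.3 kg = 4.399 mcg/min
4.399 mcg/min × 60 min/hr = 263.94 mcg/hr
Concentration = 2 mg ÷ 187 mL = 0.01069519 mg/mL = 10.69519 mcg/mL
Rate = 263.94 mcg/hr ÷ 10.69519 mcg/mL = 24.67839 mL/hr
Volume infused so far = 24.67839 mL/hr × 2.9 hr = 71.56733 mL
Volume remaining = 187 − 71.56733 = 115.4327 mL
New rate:
Dose = 1 mcg/kg/min × 8.3 kg = 8.3 mcg/min
8.3 mcg/min × 60 min/hr = 498 mcg/hr
Rate = 498 mcg/hr ÷ 10.69519 mcg/mL = 46.563 mL/hr
Time remaining = 115.4327 mL ÷ 46.563 mL/hr = 2.479064 hr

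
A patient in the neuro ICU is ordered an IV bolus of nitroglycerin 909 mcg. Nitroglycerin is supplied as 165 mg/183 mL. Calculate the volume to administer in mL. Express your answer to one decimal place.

Concentration = 165 mg ÷ 183 mL = 0.9016393 mg/mL = 901.6393 mcg/mL
Volume = 909 mcg ÷ 901.6393 mcg/mL = 1.008164 mL

1.0 mL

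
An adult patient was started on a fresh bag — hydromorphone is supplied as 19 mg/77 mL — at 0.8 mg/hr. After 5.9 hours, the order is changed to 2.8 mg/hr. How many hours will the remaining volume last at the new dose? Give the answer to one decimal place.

Initial rate:
Concentration = 19 mg ÷ 77 mL = 0.2467532 mg/mL
Rate = 0.8 mg/hr ÷ 0.2467532 mg/mL = 3.242105 mL/hr
Volume infused so far = 3.242105 mL/hr × 5.9 hr = 19.12842 mL
Volume remaining = 77 − 19.12842 = 57.87158 mL
New rate:
Rate = 2.8 mg/hr ÷ 0.2467532 mg/mL = 11.34737 mL/hr
Time remaining = 57.87158 mL ÷ 11.34737 mL/hr = 5.1 hr

5.1 hours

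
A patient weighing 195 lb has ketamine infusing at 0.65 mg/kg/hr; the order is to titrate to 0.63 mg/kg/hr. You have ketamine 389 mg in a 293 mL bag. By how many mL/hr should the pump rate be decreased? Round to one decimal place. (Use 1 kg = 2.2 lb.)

At the current dose:
Weight = 195 lb ÷ 2.2 lb/kg = 88.63636 kg
Dose = 0.65 mg/kg/hr × 88.63636 kg = 57.61364 mg/hr
Concentration = 389 mg ÷ 293 mL = 1.327645 mg/mL
Rate = 57.61364 mg/hr ÷ 1.327645 mg/mL = 43.39536 mL/hr
At the new dose:
Dose = 0.63 mg/kg/hr × 88.63636 kg = 55.84091 mg/hr
Rate = 55.84091 mg/hr ÷ 1.327645 mg/mL = 42.06012 mL/hr
Change = 42.06012 − 43.39536 = -1.335242 mL/hr → 1.335242 mL/hr decrease

1.3 mL/hr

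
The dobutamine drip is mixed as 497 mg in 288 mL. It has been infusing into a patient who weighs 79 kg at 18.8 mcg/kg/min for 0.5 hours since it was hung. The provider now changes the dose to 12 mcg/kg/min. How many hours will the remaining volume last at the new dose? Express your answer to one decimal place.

8.0 hours

Initial rate:
Dose = 18.8 mcg/kg/min × 79 kg = 1485.2 mcg/min
1485.2 mcg/min × 60 min/hr = 89112 mcg/hr
Concentration = 497 mg ÷ 288 mL = 1.725694 mg/mL = 1725.694 mcg/mL
Rate = 89112 mcg/hr ÷ 1725.694 mcg/mL = 51.63834 mL/hr
Volume infused so far = 51.63834 mL/hr × 0.5 hr = 25.81917 mL
Volume remaining = 288 − 25.81917 = 262.1808 mL
New rate:
Dose = 12 mcg/kg/min × 79 kg = 948 mcg/min
948 mcg/min × 60 min/hr = 56880 mcg/hr
Rate = 56880 mcg/hr ÷ 1725.694 mcg/mL = 32.96064 mL/hr
Time remaining = 262.1808 mL ÷ 32.96064 mL/hr = 7.95436 hr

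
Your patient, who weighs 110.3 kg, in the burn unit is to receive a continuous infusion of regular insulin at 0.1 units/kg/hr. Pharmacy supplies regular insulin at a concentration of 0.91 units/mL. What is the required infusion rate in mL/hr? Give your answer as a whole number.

Dose = 0.1 units/kg/hr × 110.3 kg = 11.03 units/hr
Rate = 11.03 units/hr ÷ 0.91 units/mL = 12.12088 mL/hr

12 mL/hr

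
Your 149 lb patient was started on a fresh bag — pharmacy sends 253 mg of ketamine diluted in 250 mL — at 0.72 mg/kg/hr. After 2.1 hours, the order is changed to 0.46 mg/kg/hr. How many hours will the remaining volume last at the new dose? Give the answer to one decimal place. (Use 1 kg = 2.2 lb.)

Initial rate:
Weight = 149 lb ÷ 2.2 lb/kg = 67.72727 kg
Dose = 0.72 mg/kg/hr × 67.72727 kg = 48.76364 mg/hr
Concentration = 253 mg ÷ 250 mL = 1.012 mg/mL
Rate = 48.76364 mg/hr ÷ 1.012 mg/mL = 48.18541 mL/hr
Volume infused so far = 48.18541 mL/hr × 2.1 hr = 101.1894 mL
Volume remaining = 250 − 101.1894 = 148.8106 mL
New rate:
Dose = 0.46 mg/kg/hr × 67.72727 kg = 31.15455 mg/hr
Rate = 31.15455 mg/hr ÷ 1.012 mg/mL = 30.78512 mL/hr
Time remaining = 148.8106 mL ÷ 30.78512 mL/hr = 4.833849 hr

4.8 hours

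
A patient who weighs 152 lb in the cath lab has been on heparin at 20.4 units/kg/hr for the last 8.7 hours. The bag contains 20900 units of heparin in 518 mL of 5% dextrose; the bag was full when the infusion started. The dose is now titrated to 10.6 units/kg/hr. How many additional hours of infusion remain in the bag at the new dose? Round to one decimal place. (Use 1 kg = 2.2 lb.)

Initial rate:
Weight = 152 lb ÷ 2.2 lb/kg = 69.09091 kg
Dose = 20.4 units/kg/hr × 69.09091 kg = 1409.455 units/hr
Concentration = 20900 units ÷ 518 mL = 40.34749 units/mL
Rate = 1409.455 units/hr ÷ 40.34749 units/mL = 34.93289 mL/hr
Volume infused so far = 34.93289 mL/hr × 8.7 hr = 303.9162 mL
Volume remaining = 518 − 303.9162 = 214.0838 mL
New rate:
Dose = 10.6 units/kg/hr × 69.09091 kg = 732.3636 units/hr
Rate = 732.3636 units/hr ÷ 40.34749 units/mL = 18.1514 mL/hr
Time remaining = 214.0838 mL ÷ 18.1514 mL/hr = 11.79434 hr

11.8 hours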